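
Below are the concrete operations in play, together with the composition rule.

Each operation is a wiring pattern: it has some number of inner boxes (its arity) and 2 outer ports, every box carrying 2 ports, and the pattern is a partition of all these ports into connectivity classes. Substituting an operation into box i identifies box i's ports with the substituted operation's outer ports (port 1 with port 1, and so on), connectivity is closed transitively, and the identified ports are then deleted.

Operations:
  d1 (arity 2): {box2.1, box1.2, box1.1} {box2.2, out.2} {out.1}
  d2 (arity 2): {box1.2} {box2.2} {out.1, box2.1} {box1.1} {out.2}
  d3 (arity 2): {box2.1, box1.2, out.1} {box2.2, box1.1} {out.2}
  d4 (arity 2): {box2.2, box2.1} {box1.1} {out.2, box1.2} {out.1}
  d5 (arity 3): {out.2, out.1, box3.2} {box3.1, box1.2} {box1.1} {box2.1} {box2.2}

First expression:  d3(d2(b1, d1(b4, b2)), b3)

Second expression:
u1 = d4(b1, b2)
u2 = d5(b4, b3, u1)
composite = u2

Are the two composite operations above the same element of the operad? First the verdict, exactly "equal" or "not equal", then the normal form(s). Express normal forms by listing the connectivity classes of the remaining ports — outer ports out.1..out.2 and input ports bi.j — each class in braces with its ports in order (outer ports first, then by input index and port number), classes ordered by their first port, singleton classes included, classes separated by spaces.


not equal; first: {out.1, b3.1} {out.2} {b1.1} {b1.2} {b2.1, b4.1, b4.2} {b2.2} {b3.2}; second: {out.1, out.2, b1.2} {b1.1} {b2.1, b2.2} {b3.1} {b3.2} {b4.1} {b4.2}

Reducing the first expression gives {out.1, b3.1} {out.2} {b1.1} {b1.2} {b2.1, b4.1, b4.2} {b2.2} {b3.2}
Reducing the second expression gives {out.1, out.2, b1.2} {b1.1} {b2.1, b2.2} {b3.1} {b3.2} {b4.1} {b4.2}
They disagree, so not equal.


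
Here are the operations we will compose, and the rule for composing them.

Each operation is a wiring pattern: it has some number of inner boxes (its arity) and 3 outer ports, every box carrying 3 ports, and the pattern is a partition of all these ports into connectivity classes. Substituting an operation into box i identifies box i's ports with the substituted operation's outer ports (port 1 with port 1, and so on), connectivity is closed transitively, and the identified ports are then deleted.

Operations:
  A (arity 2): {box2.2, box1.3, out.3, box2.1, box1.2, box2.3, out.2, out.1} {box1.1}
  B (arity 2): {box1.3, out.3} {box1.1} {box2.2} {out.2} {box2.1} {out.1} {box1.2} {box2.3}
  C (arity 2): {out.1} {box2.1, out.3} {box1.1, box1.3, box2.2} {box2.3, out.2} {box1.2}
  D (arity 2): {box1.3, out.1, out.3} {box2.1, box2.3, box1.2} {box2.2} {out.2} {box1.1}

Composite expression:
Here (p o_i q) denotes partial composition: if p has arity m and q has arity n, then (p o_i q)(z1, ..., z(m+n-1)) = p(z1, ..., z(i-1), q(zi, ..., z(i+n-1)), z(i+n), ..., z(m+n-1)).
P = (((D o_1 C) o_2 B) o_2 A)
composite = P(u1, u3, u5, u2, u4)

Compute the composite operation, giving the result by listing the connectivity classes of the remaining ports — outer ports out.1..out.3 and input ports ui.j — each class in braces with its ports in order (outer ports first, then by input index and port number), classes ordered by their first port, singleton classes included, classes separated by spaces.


{out.1, out.3} {out.2} {u1.1, u1.3} {u1.2} {u2.1} {u2.2} {u2.3} {u3.1} {u3.2, u3.3, u4.1, u4.3, u5.1, u5.2, u5.3} {u4.2}

After gluing at D, chains via deleted ports link the u-ports.
stage A: inputs (u3, u5), connectivity {out.1, out.2, out.3, u3.2, u3.3, u5.1, u5.2, u5.3} {u3.1}, out.j its boundary
stage B: inputs (u3, u5, u2), connectivity {out.1} {out.2} {out.3, u3.2, u3.3, u5.1, u5.2, u5.3} {u2.1} {u2.2} {u2.3} {u3.1}, out.j its boundary
stage C: inputs (u1, u3, u5, u2), connectivity {out.1} {out.2, u3.2, u3.3, u5.1, u5.2, u5.3} {out.3} {u1.1, u1.3} {u1.2} {u2.1} {u2.2} {u2.3} {u3.1}, out.j its boundary
stage D: inputs (u1, u3, u5, u2, u4), connectivity {out.1, out.3} {out.2} {u1.1, u1.3} {u1.2} {u2.1} {u2.2} {u2.3} {u3.1} {u3.2, u3.3, u4.1, u4.3, u5.1, u5.2, u5.3} {u4.2}, out.j its boundary


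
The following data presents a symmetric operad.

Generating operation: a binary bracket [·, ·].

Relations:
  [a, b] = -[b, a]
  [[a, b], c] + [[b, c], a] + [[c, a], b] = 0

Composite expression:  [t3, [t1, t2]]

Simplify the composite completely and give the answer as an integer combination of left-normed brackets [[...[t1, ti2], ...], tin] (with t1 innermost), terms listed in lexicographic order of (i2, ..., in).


-[[t1, t2], t3]


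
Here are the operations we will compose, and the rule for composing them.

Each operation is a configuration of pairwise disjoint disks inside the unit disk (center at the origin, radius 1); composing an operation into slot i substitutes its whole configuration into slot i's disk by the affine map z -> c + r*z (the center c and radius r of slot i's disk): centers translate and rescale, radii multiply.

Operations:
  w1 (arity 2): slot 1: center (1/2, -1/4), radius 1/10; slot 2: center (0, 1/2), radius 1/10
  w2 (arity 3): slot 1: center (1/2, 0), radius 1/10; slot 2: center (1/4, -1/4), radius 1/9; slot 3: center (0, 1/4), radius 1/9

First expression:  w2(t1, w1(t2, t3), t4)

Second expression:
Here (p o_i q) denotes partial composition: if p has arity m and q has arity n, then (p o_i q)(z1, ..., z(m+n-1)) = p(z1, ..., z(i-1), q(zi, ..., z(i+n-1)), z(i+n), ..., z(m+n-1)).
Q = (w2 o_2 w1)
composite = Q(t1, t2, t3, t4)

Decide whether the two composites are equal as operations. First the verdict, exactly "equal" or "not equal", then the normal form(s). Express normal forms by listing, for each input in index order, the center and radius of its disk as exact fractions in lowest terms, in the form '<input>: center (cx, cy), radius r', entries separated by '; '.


equal; the common form is t1: center (1/2, 0), radius 1/10; t2: center (11/36, -5/18), radius 1/90; t3: center (1/4, -7/36), radius 1/90; t4: center (0, 1/4), radius 1/9


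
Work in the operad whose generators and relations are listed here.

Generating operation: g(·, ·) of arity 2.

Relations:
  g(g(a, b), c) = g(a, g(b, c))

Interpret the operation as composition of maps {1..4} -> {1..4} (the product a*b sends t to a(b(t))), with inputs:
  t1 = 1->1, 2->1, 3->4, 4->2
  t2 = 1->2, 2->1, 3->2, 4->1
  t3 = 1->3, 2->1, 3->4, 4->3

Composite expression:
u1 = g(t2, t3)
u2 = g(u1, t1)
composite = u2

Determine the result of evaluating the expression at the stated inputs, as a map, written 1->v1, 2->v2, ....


1->2, 2->2, 3->2, 4->2

g(t2, t3) = 1->2, 2->2, 3->1, 4->2
g(g(t2, t3), t1) = 1->2, 2->2, 3->2, 4->2


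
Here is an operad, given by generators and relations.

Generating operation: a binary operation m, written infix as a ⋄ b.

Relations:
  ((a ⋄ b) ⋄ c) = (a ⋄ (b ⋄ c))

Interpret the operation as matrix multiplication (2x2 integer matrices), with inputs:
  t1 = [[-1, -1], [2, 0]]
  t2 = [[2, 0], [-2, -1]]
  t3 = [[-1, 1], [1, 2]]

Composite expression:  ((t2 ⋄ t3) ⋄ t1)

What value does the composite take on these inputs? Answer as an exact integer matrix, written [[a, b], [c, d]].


[[6, 2], [-9, -1]]

(t2 ⋄ t3) = [[-2, 2], [1, -4]]
((t2 ⋄ t3) ⋄ t1) = [[6, 2], [-9, -1]]


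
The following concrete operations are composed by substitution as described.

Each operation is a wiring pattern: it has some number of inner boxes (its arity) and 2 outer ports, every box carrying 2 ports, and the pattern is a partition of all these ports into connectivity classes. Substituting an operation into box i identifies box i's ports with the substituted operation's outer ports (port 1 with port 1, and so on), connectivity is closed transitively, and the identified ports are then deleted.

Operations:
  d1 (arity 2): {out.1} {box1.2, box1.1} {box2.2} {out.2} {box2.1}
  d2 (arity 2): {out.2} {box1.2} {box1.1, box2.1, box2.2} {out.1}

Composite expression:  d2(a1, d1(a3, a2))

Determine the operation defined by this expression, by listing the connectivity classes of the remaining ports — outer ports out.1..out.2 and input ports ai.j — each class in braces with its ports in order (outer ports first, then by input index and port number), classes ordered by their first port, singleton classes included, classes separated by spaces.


{out.1} {out.2} {a1.1} {a1.2} {a2.1} {a2.2} {a3.1, a3.2}

Treat the ports identified at d2 as solder joints: merge, then drop.
composing d1 on (a3, a2), with out.j its own outer ports: {out.1} {out.2} {a2.1} {a2.2} {a3.1, a3.2}
composing d2 on (a1, a3, a2), with out.j its own outer ports: {out.1} {out.2} {a1.1} {a1.2} {a2.1} {a2.2} {a3.1, a3.2}


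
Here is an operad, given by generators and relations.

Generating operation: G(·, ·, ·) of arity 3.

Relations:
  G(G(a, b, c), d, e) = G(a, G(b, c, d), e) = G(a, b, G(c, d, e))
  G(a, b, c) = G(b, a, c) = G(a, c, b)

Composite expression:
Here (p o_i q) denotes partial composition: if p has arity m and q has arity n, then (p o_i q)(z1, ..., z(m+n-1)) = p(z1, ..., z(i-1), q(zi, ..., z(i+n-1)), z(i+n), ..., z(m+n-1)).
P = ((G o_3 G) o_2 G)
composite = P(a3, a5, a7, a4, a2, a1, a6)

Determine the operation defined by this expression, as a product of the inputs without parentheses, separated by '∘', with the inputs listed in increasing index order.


a1 ∘ a2 ∘ a3 ∘ a4 ∘ a5 ∘ a6 ∘ a7

Any arrangement under G is one operation, so sort the a-inputs.
G(a5, a7, a4) spells out as a5 ∘ a7 ∘ a4
G(a2, a1, a6) spells out as a2 ∘ a1 ∘ a6
G(a3, G(a5, a7, a4), G(a2, a1, a6)) spells out as a3 ∘ a5 ∘ a7 ∘ a4 ∘ a2 ∘ a1 ∘ a6
the factors in increasing index order: a1 ∘ a2 ∘ a3 ∘ a4 ∘ a5 ∘ a6 ∘ a7


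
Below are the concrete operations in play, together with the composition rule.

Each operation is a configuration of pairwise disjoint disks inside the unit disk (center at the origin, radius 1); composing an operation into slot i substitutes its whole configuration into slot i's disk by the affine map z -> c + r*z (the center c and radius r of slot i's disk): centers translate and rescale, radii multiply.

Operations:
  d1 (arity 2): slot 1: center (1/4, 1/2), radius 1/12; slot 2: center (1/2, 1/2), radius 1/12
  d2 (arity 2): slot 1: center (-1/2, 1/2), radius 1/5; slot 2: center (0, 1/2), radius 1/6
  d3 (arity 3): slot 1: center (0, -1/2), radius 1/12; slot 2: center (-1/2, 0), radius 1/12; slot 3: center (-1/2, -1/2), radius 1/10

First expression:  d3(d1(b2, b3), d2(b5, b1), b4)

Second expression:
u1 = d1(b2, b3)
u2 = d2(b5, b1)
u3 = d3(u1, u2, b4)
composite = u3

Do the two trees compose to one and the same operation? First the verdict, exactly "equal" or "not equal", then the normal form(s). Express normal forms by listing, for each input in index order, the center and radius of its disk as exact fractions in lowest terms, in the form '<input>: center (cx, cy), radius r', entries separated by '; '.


equal; both compose to b1: center (-1/2, 1/24), radius 1/72; b2: center (1/48, -11/24), radius 1/144; b3: center (1/24, -11/24), radius 1/144; b4: center (-1/2, -1/2), radius 1/10; b5: center (-13/24, 1/24), radius 1/60

Reducing the first expression gives b1: center (-1/2, 1/24), radius 1/72; b2: center (1/48, -11/24), radius 1/144; b3: center (1/24, -11/24), radius 1/144; b4: center (-1/2, -1/2), radius 1/10; b5: center (-13/24, 1/24), radius 1/60
Reducing the second expression gives b1: center (-1/2, 1/24), radius 1/72; b2: center (1/48, -11/24), radius 1/144; b3: center (1/24, -11/24), radius 1/144; b4: center (-1/2, -1/2), radius 1/10; b5: center (-13/24, 1/24), radius 1/60
Both agree, so they are equal.


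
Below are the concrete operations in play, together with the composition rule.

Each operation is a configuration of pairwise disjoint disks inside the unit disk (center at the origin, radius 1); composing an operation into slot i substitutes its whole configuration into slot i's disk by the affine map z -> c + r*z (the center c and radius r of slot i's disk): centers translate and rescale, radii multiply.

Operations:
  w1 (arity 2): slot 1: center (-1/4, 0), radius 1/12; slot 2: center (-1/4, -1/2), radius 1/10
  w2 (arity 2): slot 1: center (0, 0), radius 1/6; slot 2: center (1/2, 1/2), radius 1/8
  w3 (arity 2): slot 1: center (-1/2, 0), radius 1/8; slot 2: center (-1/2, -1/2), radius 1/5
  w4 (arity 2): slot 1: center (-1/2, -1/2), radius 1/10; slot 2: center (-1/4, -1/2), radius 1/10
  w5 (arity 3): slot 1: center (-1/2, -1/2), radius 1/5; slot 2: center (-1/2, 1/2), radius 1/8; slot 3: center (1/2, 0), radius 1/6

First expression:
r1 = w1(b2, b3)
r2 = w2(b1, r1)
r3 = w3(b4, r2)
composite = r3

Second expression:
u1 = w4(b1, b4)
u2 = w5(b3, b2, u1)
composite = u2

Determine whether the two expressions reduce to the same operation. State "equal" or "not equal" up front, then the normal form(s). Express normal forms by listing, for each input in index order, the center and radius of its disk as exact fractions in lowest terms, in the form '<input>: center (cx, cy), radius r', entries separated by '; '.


not equal: they reduce to b1: center (-1/2, -1/2), radius 1/30; b2: center (-13/32, -2/5), radius 1/480; b3: center (-13/32, -33/80), radius 1/400; b4: center (-1/2, 0), radius 1/8 and b1: center (5/12, -1/12), radius 1/60; b2: center (-1/2, 1/2), radius 1/8; b3: center (-1/2, -1/2), radius 1/5; b4: center (11/24, -1/12), radius 1/60


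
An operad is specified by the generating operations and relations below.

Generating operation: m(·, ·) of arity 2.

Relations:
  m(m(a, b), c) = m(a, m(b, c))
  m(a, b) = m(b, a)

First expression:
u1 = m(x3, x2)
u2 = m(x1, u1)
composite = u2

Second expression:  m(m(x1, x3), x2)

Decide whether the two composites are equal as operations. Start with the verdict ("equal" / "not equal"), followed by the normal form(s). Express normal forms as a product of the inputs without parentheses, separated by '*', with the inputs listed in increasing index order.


equal; the common form is x1 * x2 * x3

The first expression reduces to x1 * x2 * x3
The second expression reduces to x1 * x2 * x3
Same normal form: equal.


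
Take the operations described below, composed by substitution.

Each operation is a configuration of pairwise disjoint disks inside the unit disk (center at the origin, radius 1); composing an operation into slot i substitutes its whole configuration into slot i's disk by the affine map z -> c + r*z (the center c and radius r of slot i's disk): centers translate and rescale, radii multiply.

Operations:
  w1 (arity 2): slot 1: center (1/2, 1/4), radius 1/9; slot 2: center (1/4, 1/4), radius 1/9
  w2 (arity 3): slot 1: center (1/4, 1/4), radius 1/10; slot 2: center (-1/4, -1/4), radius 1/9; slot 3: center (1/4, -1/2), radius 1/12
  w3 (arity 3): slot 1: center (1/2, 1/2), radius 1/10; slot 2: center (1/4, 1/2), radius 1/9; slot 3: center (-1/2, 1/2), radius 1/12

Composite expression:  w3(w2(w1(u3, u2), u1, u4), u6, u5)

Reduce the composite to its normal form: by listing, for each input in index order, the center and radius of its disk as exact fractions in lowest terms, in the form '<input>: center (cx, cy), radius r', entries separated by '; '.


u1: center (19/40, 19/40), radius 1/90; u2: center (211/400, 211/400), radius 1/900; u3: center (53/100, 211/400), radius 1/900; u4: center (21/40, 9/20), radius 1/120; u5: center (-1/2, 1/2), radius 1/12; u6: center (1/4, 1/2), radius 1/9

Only the slot chain above each u matters under w3; compose those maps.
for u3, the 3-step affine chain lands on center (53/100, 211/400), radius 1/900
for u2, the 3-step affine chain lands on center (211/400, 211/400), radius 1/900
for u1, the 2-step affine chain lands on center (19/40, 19/40), radius 1/90
for u4, the 2-step affine chain lands on center (21/40, 9/20), radius 1/120
for u6, the 1-step affine chain lands on center (1/4, 1/2), radius 1/9
for u5, the 1-step affine chain lands on center (-1/2, 1/2), radius 1/12


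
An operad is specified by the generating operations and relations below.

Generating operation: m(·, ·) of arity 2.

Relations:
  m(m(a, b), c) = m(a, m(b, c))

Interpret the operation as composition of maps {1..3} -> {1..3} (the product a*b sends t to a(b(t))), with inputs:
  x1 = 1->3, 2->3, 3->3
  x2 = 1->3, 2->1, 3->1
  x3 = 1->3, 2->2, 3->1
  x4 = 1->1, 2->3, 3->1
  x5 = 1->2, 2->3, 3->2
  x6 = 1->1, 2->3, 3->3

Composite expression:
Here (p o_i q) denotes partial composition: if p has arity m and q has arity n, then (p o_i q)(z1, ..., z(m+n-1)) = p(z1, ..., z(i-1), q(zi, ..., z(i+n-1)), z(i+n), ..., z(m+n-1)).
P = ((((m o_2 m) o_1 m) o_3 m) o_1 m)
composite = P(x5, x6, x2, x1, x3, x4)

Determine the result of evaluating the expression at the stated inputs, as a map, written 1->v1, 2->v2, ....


1->2, 2->2, 3->2

m(x5, x6) = 1->2, 2->2, 3->2
m(m(x5, x6), x2) = 1->2, 2->2, 3->2
m(x1, x3) = 1->3, 2->3, 3->3
m(m(x1, x3), x4) = 1->3, 2->3, 3->3
m(m(m(x5, x6), x2), m(m(x1, x3), x4)) = 1->2, 2->2, 3->2


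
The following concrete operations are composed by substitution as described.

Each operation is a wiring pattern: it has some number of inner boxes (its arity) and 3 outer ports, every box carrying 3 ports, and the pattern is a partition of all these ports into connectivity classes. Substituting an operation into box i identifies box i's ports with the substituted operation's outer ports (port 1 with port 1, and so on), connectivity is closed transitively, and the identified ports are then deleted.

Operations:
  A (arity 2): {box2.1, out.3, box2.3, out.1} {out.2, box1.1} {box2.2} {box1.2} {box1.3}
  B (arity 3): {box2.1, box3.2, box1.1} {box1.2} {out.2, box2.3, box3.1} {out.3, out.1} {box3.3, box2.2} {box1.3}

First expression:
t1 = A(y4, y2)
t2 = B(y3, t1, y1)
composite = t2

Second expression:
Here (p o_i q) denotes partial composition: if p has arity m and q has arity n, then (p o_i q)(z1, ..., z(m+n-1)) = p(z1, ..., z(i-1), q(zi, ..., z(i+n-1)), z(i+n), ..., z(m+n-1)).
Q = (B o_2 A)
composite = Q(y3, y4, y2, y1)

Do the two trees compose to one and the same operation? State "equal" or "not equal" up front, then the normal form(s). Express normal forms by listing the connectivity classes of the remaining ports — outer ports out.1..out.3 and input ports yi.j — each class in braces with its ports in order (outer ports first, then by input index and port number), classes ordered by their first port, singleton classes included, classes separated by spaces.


equal: each reduces to {out.1, out.3} {out.2, y1.1, y1.2, y2.1, y2.3, y3.1} {y1.3, y4.1} {y2.2} {y3.2} {y3.3} {y4.2} {y4.3}

Reducing the first expression gives {out.1, out.3} {out.2, y1.1, y1.2, y2.1, y2.3, y3.1} {y1.3, y4.1} {y2.2} {y3.2} {y3.3} {y4.2} {y4.3}
Reducing the second expression gives {out.1, out.3} {out.2, y1.1, y1.2, y2.1, y2.3, y3.1} {y1.3, y4.1} {y2.2} {y3.2} {y3.3} {y4.2} {y4.3}
Identical normal forms: equal.


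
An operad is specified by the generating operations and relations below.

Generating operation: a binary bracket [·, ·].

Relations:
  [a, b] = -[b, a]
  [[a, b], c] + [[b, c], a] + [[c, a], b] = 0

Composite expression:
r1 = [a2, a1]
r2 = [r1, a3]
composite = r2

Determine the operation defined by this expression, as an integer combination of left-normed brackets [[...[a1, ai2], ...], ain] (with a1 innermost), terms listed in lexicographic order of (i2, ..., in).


Expand each bracket as ab - ba; the a1-initial words give the coefficients.
Composite bracket: [[a2, a1], a3]
The bracket unfolds into 4 signed words via [a, b] = ab - ba (2^2 = 4).
Coefficients come from the a1-initial words:
  sign of a1a2a3 is -1, so it contributes -[[a1, a2], a3]

-[[a1, a2], a3]


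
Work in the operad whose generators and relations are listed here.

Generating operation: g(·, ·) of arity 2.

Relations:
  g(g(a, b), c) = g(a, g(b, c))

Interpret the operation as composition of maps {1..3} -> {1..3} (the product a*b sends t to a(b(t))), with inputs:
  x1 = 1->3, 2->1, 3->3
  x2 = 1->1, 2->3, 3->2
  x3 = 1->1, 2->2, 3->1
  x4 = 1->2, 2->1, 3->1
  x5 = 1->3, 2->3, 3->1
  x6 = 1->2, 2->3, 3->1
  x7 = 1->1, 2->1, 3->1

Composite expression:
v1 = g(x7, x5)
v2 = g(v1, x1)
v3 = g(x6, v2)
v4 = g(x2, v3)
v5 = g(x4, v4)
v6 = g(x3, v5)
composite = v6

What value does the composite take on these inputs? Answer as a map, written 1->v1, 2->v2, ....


1->1, 2->1, 3->1

g(x7, x5) = 1->1, 2->1, 3->1
g(g(x7, x5), x1) = 1->1, 2->1, 3->1
g(x6, g(g(x7, x5), x1)) = 1->2, 2->2, 3->2
g(x2, g(x6, g(g(x7, x5), x1))) = 1->3, 2->3, 3->3
g(x4, g(x2, g(x6, g(g(x7, x5), x1)))) = 1->1, 2->1, 3->1
g(x3, g(x4, g(x2, g(x6, g(g(x7, x5), x1))))) = 1->1, 2->1, 3->1


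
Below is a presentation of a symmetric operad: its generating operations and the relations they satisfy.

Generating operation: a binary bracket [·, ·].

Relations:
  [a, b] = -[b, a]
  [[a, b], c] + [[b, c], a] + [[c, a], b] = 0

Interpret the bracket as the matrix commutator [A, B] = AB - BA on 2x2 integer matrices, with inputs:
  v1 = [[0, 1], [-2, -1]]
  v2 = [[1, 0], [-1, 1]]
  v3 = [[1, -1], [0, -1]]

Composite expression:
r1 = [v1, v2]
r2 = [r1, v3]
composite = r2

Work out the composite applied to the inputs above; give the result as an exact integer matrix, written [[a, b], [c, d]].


[[1, 2], [2, -1]]

[v1, v2] = [[-1, 0], [1, 1]]
[[v1, v2], v3] = [[1, 2], [2, -1]]


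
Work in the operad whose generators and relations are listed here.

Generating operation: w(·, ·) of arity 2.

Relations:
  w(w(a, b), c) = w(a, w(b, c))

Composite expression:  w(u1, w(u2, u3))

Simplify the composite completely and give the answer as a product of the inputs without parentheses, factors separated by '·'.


u1 · u2 · u3


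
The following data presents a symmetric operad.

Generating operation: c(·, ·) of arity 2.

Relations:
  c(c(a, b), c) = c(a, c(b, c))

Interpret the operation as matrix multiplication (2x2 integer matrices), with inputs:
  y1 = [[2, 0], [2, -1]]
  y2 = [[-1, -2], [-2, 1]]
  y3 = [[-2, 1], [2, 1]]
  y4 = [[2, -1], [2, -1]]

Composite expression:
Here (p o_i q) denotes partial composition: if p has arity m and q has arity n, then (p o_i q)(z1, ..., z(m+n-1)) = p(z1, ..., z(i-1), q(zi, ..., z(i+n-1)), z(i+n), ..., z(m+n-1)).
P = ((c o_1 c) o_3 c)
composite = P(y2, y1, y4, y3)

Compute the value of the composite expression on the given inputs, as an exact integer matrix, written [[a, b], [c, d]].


c(y2, y1) = [[-6, 2], [-2, -1]]
c(y4, y3) = [[-6, 1], [-6, 1]]
c(c(y2, y1), c(y4, y3)) = [[24, -4], [18, -3]]

[[24, -4], [18, -3]]


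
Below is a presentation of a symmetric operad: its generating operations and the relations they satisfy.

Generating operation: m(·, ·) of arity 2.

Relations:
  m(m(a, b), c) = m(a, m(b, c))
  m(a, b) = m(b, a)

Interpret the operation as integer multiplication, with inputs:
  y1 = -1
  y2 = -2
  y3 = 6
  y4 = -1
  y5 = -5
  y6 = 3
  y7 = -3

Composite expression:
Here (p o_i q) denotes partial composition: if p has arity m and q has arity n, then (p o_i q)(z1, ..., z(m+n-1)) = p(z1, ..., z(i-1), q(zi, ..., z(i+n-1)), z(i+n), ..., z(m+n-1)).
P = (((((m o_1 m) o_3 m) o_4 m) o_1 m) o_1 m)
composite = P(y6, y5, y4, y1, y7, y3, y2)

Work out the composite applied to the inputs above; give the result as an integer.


m(y6, y5) = -15
m(m(y6, y5), y4) = 15
m(m(m(y6, y5), y4), y1) = -15
m(y3, y2) = -12
m(y7, m(y3, y2)) = 36
m(m(m(m(y6, y5), y4), y1), m(y7, m(y3, y2))) = -540

-540


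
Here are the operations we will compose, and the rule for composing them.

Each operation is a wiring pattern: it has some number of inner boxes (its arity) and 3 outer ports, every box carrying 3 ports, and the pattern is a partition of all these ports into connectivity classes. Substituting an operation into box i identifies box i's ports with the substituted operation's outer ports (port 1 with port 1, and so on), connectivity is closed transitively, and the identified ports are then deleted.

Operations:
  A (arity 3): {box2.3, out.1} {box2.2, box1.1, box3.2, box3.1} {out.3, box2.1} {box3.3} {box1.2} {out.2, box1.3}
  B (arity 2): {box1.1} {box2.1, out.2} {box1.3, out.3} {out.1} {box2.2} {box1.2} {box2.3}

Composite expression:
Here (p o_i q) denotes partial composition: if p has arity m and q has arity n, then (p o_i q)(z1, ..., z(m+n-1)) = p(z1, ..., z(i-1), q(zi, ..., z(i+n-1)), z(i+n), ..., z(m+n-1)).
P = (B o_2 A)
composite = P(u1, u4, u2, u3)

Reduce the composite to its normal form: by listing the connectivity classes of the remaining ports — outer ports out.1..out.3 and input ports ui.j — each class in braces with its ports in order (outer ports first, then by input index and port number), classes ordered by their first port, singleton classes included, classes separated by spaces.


{out.1} {out.2, u2.3} {out.3, u1.3} {u1.1} {u1.2} {u2.1} {u2.2, u3.1, u3.2, u4.1} {u3.3} {u4.2} {u4.3}

Treat the ports identified at B as solder joints: merge, then drop.
the subtree at A composes to {out.1, u2.3} {out.2, u4.3} {out.3, u2.1} {u2.2, u3.1, u3.2, u4.1} {u3.3} {u4.2} on (u4, u2, u3); out.j = own outer ports
the subtree at B composes to {out.1} {out.2, u2.3} {out.3, u1.3} {u1.1} {u1.2} {u2.1} {u2.2, u3.1, u3.2, u4.1} {u3.3} {u4.2} {u4.3} on (u1, u4, u2, u3); out.j = own outer ports


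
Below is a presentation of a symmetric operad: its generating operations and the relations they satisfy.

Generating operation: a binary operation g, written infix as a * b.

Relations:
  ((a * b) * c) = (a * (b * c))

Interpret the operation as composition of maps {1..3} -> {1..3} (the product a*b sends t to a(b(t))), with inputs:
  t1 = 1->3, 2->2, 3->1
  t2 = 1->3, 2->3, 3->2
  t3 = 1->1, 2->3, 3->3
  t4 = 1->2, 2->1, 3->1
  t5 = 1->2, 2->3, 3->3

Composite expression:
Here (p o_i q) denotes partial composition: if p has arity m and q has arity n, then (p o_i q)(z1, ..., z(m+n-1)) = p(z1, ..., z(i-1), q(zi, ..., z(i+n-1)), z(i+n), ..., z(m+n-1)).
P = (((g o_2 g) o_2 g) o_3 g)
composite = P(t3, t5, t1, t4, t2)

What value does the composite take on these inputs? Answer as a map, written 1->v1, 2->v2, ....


1->3, 2->3, 3->3

(t1 * t4) = 1->2, 2->3, 3->3
(t5 * (t1 * t4)) = 1->3, 2->3, 3->3
((t5 * (t1 * t4)) * t2) = 1->3, 2->3, 3->3
(t3 * ((t5 * (t1 * t4)) * t2)) = 1->3, 2->3, 3->3


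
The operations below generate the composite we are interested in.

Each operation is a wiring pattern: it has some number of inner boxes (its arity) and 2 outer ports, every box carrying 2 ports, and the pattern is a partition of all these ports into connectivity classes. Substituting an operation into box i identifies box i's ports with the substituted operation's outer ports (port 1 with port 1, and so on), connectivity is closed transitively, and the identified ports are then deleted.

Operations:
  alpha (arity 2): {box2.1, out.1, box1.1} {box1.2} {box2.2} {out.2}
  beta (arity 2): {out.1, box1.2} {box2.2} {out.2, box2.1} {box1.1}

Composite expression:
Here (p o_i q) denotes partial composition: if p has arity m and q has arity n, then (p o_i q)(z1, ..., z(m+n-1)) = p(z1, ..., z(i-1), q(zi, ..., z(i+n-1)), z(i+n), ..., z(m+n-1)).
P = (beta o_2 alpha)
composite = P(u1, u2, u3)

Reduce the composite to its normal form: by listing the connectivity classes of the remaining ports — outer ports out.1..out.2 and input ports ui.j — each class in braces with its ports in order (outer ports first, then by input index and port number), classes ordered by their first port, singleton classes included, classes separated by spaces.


Two ports join when wires chain via beta-identified ports.
through alpha, on inputs (u2, u3): {out.1, u2.1, u3.1} {out.2} {u2.2} {u3.2} (out.j = stage outer ports)
through beta, on inputs (u1, u2, u3): {out.1, u1.2} {out.2, u2.1, u3.1} {u1.1} {u2.2} {u3.2} (out.j = stage outer ports)

{out.1, u1.2} {out.2, u2.1, u3.1} {u1.1} {u2.2} {u3.2}


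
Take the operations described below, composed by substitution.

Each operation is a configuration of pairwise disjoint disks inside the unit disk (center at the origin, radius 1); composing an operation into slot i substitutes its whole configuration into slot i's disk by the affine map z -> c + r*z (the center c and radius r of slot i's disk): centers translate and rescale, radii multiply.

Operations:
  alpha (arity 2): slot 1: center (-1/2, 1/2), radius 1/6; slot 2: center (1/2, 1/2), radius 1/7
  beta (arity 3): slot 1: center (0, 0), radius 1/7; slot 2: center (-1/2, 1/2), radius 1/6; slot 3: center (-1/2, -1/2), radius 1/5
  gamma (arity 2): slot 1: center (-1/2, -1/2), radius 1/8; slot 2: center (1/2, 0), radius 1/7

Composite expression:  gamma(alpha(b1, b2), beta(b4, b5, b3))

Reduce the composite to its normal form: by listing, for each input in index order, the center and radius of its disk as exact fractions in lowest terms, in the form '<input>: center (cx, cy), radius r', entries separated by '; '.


Affine substitution under gamma: radii multiply and b-centers shift.
tracing b1 down its 2-map path: center (-9/16, -7/16), radius 1/48
tracing b2 down its 2-map path: center (-7/16, -7/16), radius 1/56
tracing b4 down its 2-map path: center (1/2, 0), radius 1/49
tracing b5 down its 2-map path: center (3/7, 1/14), radius 1/42
tracing b3 down its 2-map path: center (3/7, -1/14), radius 1/35

b1: center (-9/16, -7/16), radius 1/48; b2: center (-7/16, -7/16), radius 1/56; b3: center (3/7, -1/14), radius 1/35; b4: center (1/2, 0), radius 1/49; b5: center (3/7, 1/14), radius 1/42


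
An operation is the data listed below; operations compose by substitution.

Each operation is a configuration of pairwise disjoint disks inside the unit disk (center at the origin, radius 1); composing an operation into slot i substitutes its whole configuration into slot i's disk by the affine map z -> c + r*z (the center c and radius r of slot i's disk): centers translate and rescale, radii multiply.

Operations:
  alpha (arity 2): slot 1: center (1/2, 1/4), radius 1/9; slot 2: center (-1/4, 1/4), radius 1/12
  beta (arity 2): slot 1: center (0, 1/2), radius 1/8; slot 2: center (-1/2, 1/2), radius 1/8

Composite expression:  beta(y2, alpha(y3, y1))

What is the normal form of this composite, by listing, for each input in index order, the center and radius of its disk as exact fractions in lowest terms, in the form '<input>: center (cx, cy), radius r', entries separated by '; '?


y1: center (-17/32, 17/32), radius 1/96; y2: center (0, 1/2), radius 1/8; y3: center (-7/16, 17/32), radius 1/72


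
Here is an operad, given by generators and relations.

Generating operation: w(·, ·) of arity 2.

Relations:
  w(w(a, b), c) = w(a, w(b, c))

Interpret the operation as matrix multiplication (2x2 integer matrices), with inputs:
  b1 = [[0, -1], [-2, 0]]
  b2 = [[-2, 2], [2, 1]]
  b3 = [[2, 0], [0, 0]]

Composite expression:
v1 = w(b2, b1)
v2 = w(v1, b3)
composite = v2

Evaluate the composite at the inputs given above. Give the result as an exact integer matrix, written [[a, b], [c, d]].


w(b2, b1) = [[-4, 2], [-2, -2]]
w(w(b2, b1), b3) = [[-8, 0], [-4, 0]]

[[-8, 0], [-4, 0]]


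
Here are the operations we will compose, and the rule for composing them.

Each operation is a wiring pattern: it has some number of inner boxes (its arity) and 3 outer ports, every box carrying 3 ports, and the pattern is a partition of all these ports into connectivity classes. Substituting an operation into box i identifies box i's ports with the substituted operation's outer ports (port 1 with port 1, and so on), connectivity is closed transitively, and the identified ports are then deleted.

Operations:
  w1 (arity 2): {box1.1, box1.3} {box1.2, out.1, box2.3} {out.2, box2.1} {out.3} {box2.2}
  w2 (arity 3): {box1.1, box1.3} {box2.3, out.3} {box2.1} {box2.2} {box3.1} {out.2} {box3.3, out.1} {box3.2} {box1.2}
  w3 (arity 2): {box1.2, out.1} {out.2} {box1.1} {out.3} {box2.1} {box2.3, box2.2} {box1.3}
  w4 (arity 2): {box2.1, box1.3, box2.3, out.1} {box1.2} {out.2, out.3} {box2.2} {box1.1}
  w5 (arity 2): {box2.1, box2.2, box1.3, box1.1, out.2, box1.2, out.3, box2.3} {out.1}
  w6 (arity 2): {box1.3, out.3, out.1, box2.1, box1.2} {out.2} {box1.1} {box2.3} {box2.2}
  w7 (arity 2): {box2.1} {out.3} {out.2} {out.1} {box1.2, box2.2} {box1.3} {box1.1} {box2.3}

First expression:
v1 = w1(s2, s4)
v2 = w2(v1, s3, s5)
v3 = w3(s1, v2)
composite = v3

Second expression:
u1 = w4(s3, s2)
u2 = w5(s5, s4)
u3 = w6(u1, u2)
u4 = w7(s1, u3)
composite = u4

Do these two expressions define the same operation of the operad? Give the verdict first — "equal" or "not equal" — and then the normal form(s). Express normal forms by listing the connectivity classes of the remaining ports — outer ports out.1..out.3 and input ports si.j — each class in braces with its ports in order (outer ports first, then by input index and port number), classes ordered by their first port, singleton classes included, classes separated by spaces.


not equal; the first gives {out.1, s1.2} {out.2} {out.3} {s1.1} {s1.3} {s2.1, s2.3} {s2.2, s4.3} {s3.1} {s3.2} {s3.3} {s4.1} {s4.2} {s5.1} {s5.2} {s5.3} and the second {out.1} {out.2} {out.3} {s1.1} {s1.2} {s1.3} {s2.1, s2.3, s3.3} {s2.2} {s3.1} {s3.2} {s4.1, s4.2, s4.3, s5.1, s5.2, s5.3}


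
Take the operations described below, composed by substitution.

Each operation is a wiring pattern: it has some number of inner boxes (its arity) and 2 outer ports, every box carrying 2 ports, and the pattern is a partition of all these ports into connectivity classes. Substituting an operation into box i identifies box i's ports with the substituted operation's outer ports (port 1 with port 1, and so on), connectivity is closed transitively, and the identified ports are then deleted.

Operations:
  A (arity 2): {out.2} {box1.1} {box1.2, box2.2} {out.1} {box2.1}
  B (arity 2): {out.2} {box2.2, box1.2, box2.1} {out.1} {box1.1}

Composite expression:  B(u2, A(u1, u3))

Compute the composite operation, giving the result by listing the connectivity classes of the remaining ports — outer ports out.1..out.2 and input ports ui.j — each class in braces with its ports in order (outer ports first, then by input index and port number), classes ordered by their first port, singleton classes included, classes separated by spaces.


{out.1} {out.2} {u1.1} {u1.2, u3.2} {u2.1} {u2.2} {u3.1}


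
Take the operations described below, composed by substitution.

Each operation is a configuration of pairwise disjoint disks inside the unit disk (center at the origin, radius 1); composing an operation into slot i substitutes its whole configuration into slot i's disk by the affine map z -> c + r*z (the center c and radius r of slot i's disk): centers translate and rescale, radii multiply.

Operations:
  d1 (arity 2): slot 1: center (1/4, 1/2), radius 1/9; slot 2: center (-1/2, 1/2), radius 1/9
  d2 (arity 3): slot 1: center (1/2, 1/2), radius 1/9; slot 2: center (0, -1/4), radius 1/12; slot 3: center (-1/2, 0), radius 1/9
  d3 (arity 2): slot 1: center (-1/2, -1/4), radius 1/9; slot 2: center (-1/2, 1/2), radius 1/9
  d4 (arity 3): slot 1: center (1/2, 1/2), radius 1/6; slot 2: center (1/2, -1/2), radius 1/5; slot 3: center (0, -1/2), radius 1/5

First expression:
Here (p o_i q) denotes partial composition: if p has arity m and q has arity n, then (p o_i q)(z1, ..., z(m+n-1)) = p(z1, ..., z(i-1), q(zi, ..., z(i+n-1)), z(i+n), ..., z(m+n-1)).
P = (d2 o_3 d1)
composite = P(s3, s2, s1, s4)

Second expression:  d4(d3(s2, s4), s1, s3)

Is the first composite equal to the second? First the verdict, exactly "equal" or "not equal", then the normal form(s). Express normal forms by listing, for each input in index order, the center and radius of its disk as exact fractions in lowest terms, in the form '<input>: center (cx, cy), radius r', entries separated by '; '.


The first expression reduces to s1: center (-17/36, 1/18), radius 1/81; s2: center (0, -1/4), radius 1/12; s3: center (1/2, 1/2), radius 1/9; s4: center (-5/9, 1/18), radius 1/81
The second expression reduces to s1: center (1/2, -1/2), radius 1/5; s2: center (5/12, 11/24), radius 1/54; s3: center (0, -1/2), radius 1/5; s4: center (5/12, 7/12), radius 1/54
The normal forms differ: not equal.

not equal; the first gives s1: center (-17/36, 1/18), radius 1/81; s2: center (0, -1/4), radius 1/12; s3: center (1/2, 1/2), radius 1/9; s4: center (-5/9, 1/18), radius 1/81 and the second s1: center (1/2, -1/2), radius 1/5; s2: center (5/12, 11/24), radius 1/54; s3: center (0, -1/2), radius 1/5; s4: center (5/12, 7/12), radius 1/54


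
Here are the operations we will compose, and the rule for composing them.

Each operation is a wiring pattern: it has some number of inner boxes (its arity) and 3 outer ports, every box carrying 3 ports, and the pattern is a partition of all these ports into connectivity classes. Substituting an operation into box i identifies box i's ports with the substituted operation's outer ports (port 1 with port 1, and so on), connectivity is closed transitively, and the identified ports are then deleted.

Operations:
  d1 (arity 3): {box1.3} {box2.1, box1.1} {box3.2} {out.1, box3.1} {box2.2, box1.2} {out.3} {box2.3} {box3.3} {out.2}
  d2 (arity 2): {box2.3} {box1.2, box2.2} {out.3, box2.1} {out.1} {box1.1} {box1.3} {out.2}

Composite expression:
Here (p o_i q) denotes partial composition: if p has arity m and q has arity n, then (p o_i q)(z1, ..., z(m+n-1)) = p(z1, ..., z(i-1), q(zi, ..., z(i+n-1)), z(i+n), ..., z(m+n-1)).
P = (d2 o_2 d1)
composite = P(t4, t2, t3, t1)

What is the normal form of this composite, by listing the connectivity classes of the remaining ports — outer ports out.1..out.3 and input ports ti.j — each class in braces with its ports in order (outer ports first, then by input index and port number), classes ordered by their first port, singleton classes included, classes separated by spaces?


{out.1} {out.2} {out.3, t1.1} {t1.2} {t1.3} {t2.1, t3.1} {t2.2, t3.2} {t2.3} {t3.3} {t4.1} {t4.2} {t4.3}

Substituting into d2 glues patterns; closure does the rest.
composing d1 on (t2, t3, t1), with out.j its own outer ports: {out.1, t1.1} {out.2} {out.3} {t1.2} {t1.3} {t2.1, t3.1} {t2.2, t3.2} {t2.3} {t3.3}
composing d2 on (t4, t2, t3, t1), with out.j its own outer ports: {out.1} {out.2} {out.3, t1.1} {t1.2} {t1.3} {t2.1, t3.1} {t2.2, t3.2} {t2.3} {t3.3} {t4.1} {t4.2} {t4.3}


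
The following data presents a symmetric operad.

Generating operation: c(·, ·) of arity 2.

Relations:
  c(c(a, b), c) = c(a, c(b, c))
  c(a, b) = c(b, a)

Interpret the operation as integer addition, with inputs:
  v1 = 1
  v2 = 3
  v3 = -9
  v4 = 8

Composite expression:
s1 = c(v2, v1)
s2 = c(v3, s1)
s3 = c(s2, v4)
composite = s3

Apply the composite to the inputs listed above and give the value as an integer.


c(v2, v1) = 4
c(v3, c(v2, v1)) = -5
c(c(v3, c(v2, v1)), v4) = 3

3


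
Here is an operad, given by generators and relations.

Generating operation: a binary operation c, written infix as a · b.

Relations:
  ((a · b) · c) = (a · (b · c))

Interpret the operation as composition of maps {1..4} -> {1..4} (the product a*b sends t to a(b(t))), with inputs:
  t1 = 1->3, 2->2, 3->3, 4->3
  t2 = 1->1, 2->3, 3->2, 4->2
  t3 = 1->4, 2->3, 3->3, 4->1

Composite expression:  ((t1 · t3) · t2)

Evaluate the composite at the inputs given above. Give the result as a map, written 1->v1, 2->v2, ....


1->3, 2->3, 3->3, 4->3

(t1 · t3) = 1->3, 2->3, 3->3, 4->3
((t1 · t3) · t2) = 1->3, 2->3, 3->3, 4->3


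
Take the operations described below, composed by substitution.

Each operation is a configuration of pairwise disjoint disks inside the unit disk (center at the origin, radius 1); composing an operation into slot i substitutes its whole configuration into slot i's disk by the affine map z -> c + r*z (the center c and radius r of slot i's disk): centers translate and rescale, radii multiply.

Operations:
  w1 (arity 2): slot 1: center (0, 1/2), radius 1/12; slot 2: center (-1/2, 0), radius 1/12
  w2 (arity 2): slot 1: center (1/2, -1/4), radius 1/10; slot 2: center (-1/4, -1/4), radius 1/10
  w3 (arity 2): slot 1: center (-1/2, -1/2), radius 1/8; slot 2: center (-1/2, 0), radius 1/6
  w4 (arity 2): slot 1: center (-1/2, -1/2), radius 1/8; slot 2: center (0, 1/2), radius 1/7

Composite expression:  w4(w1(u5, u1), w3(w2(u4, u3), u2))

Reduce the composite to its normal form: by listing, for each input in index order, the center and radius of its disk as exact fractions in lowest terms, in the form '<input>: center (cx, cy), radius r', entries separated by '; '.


Follow each u-input down from w4: c' goes to c + r*c', radius to r*r'.
u5: after 2 affine steps, its disk has center (-1/2, -7/16), radius 1/96
u1: after 2 affine steps, its disk has center (-9/16, -1/2), radius 1/96
u4: after 3 affine steps, its disk has center (-1/16, 95/224), radius 1/560
u3: after 3 affine steps, its disk has center (-17/224, 95/224), radius 1/560
u2: after 2 affine steps, its disk has center (-1/14, 1/2), radius 1/42

u1: center (-9/16, -1/2), radius 1/96; u2: center (-1/14, 1/2), radius 1/42; u3: center (-17/224, 95/224), radius 1/560; u4: center (-1/16, 95/224), radius 1/560; u5: center (-1/2, -7/16), radius 1/96
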